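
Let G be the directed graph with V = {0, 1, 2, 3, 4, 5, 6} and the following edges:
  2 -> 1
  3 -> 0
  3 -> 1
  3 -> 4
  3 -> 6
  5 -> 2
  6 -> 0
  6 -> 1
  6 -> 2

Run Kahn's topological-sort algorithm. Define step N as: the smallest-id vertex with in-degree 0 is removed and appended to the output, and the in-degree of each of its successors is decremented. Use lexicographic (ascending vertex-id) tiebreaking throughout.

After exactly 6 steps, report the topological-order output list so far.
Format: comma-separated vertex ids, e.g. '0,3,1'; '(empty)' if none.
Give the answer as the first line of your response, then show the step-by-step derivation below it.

3,4,5,6,0,2

step 1: output 3; order=[3]; indeg=(1,2,2,0,0,0,0)
step 2: output 4; order=[3,4]; indeg=(1,2,2,0,0,0,0)
step 3: output 5; order=[3,4,5]; indeg=(1,2,1,0,0,0,0)
step 4: output 6; order=[3,4,5,6]; indeg=(0,1,0,0,0,0,0)
step 5: output 0; order=[3,4,5,6,0]; indeg=(0,1,0,0,0,0,0)
step 6: output 2; order=[3,4,5,6,0,2]; indeg=(0,0,0,0,0,0,0)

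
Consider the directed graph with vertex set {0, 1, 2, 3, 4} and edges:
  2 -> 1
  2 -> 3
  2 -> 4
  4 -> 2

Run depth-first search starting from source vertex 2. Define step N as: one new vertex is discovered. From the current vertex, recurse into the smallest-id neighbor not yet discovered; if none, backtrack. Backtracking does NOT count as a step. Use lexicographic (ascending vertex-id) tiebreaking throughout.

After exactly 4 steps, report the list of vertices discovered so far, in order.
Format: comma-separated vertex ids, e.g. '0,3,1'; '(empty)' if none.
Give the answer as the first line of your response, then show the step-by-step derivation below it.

2,1,3,4

step 1: discover 2; path=2; order=2
step 2: discover 1; path=2>1; order=2,1
step 3: discover 3; path=2>3; order=2,1,3
step 4: discover 4; path=2>4; order=2,1,3,4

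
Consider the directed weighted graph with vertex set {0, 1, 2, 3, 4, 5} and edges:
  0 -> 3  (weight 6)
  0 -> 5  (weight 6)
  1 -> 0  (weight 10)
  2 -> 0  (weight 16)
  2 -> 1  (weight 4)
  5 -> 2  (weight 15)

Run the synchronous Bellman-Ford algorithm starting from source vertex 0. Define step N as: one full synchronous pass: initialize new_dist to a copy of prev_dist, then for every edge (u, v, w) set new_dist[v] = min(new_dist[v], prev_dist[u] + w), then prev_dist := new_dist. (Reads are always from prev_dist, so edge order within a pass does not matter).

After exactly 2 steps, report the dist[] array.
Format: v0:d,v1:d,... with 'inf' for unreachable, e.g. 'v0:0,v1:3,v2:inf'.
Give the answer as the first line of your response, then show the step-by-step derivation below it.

v0:0,v1:inf,v2:21,v3:6,v4:inf,v5:6

step 1: dist = v0:0,v1:inf,v2:inf,v3:6,v4:inf,v5:6
step 2: dist = v0:0,v1:inf,v2:21,v3:6,v4:inf,v5:6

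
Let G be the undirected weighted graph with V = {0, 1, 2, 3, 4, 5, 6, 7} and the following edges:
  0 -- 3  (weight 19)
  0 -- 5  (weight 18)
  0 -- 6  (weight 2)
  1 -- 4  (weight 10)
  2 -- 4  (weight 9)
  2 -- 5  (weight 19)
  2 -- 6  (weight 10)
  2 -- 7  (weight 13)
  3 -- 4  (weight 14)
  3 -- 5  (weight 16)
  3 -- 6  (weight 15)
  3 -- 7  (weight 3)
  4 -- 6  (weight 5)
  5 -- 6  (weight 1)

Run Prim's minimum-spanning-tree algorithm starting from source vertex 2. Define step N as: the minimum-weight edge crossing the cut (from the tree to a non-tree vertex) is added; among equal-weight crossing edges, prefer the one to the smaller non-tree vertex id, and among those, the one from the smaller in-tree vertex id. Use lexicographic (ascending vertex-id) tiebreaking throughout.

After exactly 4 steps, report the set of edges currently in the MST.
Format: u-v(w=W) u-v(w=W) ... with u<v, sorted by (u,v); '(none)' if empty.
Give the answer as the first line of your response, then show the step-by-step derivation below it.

0-6(w=2) 2-4(w=9) 4-6(w=5) 5-6(w=1)

step 1: add edge 2-4 (w=9); MST = {2-4(w=9)}
step 2: add edge 4-6 (w=5); MST = {2-4(w=9) 4-6(w=5)}
step 3: add edge 5-6 (w=1); MST = {2-4(w=9) 4-6(w=5) 5-6(w=1)}
step 4: add edge 0-6 (w=2); MST = {0-6(w=2) 2-4(w=9) 4-6(w=5) 5-6(w=1)}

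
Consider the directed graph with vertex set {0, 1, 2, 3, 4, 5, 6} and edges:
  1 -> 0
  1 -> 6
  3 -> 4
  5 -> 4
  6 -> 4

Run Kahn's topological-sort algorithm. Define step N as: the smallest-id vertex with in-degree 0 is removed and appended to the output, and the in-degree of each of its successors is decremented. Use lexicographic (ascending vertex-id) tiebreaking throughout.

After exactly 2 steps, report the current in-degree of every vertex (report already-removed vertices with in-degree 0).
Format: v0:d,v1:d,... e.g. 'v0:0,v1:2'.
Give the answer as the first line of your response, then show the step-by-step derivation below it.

v0:0,v1:0,v2:0,v3:0,v4:3,v5:0,v6:0

step 1: output 1; order=[1]; indeg=(0,0,0,0,3,0,0)
step 2: output 0; order=[1,0]; indeg=(0,0,0,0,3,0,0)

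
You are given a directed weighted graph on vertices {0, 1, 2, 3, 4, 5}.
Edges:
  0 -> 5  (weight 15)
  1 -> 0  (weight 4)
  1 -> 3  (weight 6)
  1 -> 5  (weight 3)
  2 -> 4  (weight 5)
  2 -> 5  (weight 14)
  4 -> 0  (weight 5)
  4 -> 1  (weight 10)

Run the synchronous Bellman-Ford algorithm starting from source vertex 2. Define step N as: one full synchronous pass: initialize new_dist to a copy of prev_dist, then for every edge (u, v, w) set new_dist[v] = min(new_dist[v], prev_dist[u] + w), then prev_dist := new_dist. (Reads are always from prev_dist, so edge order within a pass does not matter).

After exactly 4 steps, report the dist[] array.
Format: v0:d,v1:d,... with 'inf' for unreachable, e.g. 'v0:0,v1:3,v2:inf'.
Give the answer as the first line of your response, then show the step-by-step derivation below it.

v0:10,v1:15,v2:0,v3:21,v4:5,v5:14

step 1: dist = v0:inf,v1:inf,v2:0,v3:inf,v4:5,v5:14
step 2: dist = v0:10,v1:15,v2:0,v3:inf,v4:5,v5:14
step 3: dist = v0:10,v1:15,v2:0,v3:21,v4:5,v5:14
step 4: dist = v0:10,v1:15,v2:0,v3:21,v4:5,v5:14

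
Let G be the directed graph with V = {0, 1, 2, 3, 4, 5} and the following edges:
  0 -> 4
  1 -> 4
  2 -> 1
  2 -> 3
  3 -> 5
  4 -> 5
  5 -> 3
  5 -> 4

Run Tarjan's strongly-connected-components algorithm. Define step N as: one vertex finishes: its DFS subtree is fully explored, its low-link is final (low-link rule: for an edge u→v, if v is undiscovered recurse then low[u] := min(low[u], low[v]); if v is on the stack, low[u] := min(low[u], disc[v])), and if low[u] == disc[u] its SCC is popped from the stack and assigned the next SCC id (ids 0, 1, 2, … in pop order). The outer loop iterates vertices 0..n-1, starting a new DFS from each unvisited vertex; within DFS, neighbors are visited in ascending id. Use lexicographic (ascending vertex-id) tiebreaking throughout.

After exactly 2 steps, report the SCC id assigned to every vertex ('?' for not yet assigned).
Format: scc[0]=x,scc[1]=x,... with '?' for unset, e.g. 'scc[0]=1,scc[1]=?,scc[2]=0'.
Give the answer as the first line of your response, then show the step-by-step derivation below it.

scc[0]=?,scc[1]=?,scc[2]=?,scc[3]=?,scc[4]=?,scc[5]=?

step 1: low=(low[0]=0,low[1]=?,low[2]=?,low[3]=2,low[4]=1,low[5]=2); scc=(scc[0]=?,scc[1]=?,scc[2]=?,scc[3]=?,scc[4]=?,scc[5]=?)
step 2: low=(low[0]=0,low[1]=?,low[2]=?,low[3]=2,low[4]=1,low[5]=1); scc=(scc[0]=?,scc[1]=?,scc[2]=?,scc[3]=?,scc[4]=?,scc[5]=?)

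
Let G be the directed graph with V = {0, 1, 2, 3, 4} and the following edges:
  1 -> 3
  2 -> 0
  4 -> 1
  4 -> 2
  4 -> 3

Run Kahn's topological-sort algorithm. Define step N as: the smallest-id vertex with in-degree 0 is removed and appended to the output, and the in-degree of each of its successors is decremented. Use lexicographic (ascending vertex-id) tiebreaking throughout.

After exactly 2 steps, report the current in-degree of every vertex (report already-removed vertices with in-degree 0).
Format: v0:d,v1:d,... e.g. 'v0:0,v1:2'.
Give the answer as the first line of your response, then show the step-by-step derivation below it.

v0:1,v1:0,v2:0,v3:0,v4:0

step 1: output 4; order=[4]; indeg=(1,0,0,1,0)
step 2: output 1; order=[4,1]; indeg=(1,0,0,0,0)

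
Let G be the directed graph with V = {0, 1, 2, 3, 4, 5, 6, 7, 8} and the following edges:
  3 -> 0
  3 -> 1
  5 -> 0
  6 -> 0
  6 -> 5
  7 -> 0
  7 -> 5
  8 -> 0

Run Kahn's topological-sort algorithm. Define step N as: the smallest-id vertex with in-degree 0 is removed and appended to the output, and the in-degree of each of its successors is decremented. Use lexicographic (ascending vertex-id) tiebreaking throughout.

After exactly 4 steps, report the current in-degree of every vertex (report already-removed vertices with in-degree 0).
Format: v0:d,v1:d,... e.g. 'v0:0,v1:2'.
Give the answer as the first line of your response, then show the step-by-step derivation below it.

v0:4,v1:0,v2:0,v3:0,v4:0,v5:2,v6:0,v7:0,v8:0

step 1: output 2; order=[2]; indeg=(5,1,0,0,0,2,0,0,0)
step 2: output 3; order=[2,3]; indeg=(4,0,0,0,0,2,0,0,0)
step 3: output 1; order=[2,3,1]; indeg=(4,0,0,0,0,2,0,0,0)
step 4: output 4; order=[2,3,1,4]; indeg=(4,0,0,0,0,2,0,0,0)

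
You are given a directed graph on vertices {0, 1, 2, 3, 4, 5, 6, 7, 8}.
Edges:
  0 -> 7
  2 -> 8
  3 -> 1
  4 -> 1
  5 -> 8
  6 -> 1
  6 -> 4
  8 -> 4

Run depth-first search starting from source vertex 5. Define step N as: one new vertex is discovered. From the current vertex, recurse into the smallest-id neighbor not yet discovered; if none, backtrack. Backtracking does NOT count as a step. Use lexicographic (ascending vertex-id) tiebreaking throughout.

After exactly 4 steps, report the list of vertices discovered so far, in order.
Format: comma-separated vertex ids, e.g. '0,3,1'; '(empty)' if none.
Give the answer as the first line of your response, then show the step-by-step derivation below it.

5,8,4,1

step 1: discover 5; path=5; order=5
step 2: discover 8; path=5>8; order=5,8
step 3: discover 4; path=5>8>4; order=5,8,4
step 4: discover 1; path=5>8>4>1; order=5,8,4,1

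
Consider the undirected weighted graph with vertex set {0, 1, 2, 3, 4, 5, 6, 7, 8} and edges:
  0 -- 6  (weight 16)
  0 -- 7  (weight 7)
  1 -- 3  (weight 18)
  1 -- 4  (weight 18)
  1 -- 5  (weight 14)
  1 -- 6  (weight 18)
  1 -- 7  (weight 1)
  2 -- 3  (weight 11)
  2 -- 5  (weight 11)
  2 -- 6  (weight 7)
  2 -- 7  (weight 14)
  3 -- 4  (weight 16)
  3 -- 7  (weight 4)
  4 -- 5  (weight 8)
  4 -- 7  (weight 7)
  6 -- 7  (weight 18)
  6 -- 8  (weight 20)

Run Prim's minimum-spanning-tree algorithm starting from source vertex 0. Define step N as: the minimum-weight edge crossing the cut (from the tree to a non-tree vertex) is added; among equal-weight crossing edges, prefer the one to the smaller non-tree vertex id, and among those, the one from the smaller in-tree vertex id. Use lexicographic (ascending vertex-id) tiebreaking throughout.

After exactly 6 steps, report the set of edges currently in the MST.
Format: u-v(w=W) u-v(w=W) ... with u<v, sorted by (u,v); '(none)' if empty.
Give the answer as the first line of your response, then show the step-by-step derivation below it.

0-7(w=7) 1-7(w=1) 2-3(w=11) 3-7(w=4) 4-5(w=8) 4-7(w=7)

step 1: add edge 0-7 (w=7); MST = {0-7(w=7)}
step 2: add edge 1-7 (w=1); MST = {0-7(w=7) 1-7(w=1)}
step 3: add edge 3-7 (w=4); MST = {0-7(w=7) 1-7(w=1) 3-7(w=4)}
step 4: add edge 4-7 (w=7); MST = {0-7(w=7) 1-7(w=1) 3-7(w=4) 4-7(w=7)}
step 5: add edge 4-5 (w=8); MST = {0-7(w=7) 1-7(w=1) 3-7(w=4) 4-5(w=8) 4-7(w=7)}
step 6: add edge 2-3 (w=11); MST = {0-7(w=7) 1-7(w=1) 2-3(w=11) 3-7(w=4) 4-5(w=8) 4-7(w=7)}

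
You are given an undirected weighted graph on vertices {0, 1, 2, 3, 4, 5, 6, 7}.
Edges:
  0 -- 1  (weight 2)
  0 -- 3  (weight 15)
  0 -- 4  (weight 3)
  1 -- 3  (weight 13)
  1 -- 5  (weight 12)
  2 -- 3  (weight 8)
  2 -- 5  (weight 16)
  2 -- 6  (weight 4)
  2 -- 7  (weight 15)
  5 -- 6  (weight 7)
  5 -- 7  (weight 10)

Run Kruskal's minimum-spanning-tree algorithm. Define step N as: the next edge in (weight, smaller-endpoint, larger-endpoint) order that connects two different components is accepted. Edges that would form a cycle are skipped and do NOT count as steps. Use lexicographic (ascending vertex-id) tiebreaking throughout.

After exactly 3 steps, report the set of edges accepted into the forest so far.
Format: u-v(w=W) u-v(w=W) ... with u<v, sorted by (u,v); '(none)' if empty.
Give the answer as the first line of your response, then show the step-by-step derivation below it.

0-1(w=2) 0-4(w=3) 2-6(w=4)

step 1: add edge 0-1 (w=2); MST = {0-1(w=2)}
step 2: add edge 0-4 (w=3); MST = {0-1(w=2) 0-4(w=3)}
step 3: add edge 2-6 (w=4); MST = {0-1(w=2) 0-4(w=3) 2-6(w=4)}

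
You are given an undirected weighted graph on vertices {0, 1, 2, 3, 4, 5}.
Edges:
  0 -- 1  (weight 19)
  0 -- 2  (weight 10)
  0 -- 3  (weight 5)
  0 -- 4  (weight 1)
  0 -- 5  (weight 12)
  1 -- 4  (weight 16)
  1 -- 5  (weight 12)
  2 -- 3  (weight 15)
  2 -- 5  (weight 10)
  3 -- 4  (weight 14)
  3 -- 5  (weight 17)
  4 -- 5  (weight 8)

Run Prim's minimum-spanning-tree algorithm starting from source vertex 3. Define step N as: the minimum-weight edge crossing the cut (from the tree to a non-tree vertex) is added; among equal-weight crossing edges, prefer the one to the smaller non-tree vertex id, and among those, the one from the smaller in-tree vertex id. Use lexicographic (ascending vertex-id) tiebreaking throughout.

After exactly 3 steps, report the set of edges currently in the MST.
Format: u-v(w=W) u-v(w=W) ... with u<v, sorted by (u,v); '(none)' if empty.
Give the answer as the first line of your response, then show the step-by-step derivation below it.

0-3(w=5) 0-4(w=1) 4-5(w=8)

step 1: add edge 0-3 (w=5); MST = {0-3(w=5)}
step 2: add edge 0-4 (w=1); MST = {0-3(w=5) 0-4(w=1)}
step 3: add edge 4-5 (w=8); MST = {0-3(w=5) 0-4(w=1) 4-5(w=8)}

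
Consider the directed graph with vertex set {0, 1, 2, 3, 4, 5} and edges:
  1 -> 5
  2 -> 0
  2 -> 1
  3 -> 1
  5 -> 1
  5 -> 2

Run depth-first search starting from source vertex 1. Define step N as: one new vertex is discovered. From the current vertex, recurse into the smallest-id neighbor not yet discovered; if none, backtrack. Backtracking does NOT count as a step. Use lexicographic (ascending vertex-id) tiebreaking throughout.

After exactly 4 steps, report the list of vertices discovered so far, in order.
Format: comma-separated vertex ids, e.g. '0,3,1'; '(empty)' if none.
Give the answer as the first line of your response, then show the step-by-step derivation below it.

1,5,2,0

step 1: discover 1; path=1; order=1
step 2: discover 5; path=1>5; order=1,5
step 3: discover 2; path=1>5>2; order=1,5,2
step 4: discover 0; path=1>5>2>0; order=1,5,2,0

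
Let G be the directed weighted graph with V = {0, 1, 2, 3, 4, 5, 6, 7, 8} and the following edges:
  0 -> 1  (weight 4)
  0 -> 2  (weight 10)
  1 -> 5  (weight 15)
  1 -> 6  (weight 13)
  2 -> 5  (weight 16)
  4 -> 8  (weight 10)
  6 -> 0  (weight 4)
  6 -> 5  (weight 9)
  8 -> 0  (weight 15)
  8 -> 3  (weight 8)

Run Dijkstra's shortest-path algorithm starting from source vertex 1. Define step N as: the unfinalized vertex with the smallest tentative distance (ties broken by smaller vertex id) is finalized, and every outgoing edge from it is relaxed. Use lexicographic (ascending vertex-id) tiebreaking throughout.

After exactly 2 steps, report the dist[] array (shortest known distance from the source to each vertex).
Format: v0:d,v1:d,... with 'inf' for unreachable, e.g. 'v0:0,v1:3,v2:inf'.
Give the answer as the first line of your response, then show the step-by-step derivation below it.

v0:17,v1:0,v2:inf,v3:inf,v4:inf,v5:15,v6:13,v7:inf,v8:inf

step 1: dist = v0:inf,v1:0,v2:inf,v3:inf,v4:inf,v5:15,v6:13,v7:inf,v8:inf
step 2: dist = v0:17,v1:0,v2:inf,v3:inf,v4:inf,v5:15,v6:13,v7:inf,v8:inf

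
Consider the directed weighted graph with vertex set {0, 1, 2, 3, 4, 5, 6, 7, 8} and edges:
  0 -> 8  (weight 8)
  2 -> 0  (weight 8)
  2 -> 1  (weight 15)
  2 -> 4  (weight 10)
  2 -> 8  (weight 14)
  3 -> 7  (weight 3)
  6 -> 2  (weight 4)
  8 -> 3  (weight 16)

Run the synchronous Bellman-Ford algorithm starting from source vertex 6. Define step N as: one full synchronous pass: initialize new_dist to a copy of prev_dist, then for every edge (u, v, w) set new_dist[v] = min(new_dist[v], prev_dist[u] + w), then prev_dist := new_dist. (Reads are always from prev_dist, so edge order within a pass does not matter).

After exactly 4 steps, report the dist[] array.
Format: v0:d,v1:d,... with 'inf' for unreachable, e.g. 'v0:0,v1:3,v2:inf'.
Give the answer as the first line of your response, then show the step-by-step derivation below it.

v0:12,v1:19,v2:4,v3:34,v4:14,v5:inf,v6:0,v7:37,v8:18

step 1: dist = v0:inf,v1:inf,v2:4,v3:inf,v4:inf,v5:inf,v6:0,v7:inf,v8:inf
step 2: dist = v0:12,v1:19,v2:4,v3:inf,v4:14,v5:inf,v6:0,v7:inf,v8:18
step 3: dist = v0:12,v1:19,v2:4,v3:34,v4:14,v5:inf,v6:0,v7:inf,v8:18
step 4: dist = v0:12,v1:19,v2:4,v3:34,v4:14,v5:inf,v6:0,v7:37,v8:18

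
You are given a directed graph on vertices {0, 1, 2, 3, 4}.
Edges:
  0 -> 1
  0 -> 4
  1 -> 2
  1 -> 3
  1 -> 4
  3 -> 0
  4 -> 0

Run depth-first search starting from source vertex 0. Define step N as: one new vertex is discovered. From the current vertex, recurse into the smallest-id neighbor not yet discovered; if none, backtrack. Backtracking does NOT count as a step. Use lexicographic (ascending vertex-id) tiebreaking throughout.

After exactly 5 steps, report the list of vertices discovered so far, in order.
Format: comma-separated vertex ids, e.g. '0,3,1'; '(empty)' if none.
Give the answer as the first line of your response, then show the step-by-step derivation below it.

0,1,2,3,4

step 1: discover 0; path=0; order=0
step 2: discover 1; path=0>1; order=0,1
step 3: discover 2; path=0>1>2; order=0,1,2
step 4: discover 3; path=0>1>3; order=0,1,2,3
step 5: discover 4; path=0>1>4; order=0,1,2,3,4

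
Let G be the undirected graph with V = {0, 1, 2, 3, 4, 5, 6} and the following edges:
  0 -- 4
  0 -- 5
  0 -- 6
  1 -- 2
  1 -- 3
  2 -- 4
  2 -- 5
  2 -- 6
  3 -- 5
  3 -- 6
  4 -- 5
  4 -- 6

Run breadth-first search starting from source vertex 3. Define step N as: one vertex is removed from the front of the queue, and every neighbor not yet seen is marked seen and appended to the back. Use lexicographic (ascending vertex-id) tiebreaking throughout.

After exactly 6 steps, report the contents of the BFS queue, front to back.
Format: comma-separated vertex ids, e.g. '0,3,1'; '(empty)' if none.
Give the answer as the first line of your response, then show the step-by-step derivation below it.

4

step 1: dequeue 3; queue=[1,5,6]; order=3
step 2: dequeue 1; queue=[5,6,2]; order=3,1
step 3: dequeue 5; queue=[6,2,0,4]; order=3,1,5
step 4: dequeue 6; queue=[2,0,4]; order=3,1,5,6
step 5: dequeue 2; queue=[0,4]; order=3,1,5,6,2
step 6: dequeue 0; queue=[4]; order=3,1,5,6,2,0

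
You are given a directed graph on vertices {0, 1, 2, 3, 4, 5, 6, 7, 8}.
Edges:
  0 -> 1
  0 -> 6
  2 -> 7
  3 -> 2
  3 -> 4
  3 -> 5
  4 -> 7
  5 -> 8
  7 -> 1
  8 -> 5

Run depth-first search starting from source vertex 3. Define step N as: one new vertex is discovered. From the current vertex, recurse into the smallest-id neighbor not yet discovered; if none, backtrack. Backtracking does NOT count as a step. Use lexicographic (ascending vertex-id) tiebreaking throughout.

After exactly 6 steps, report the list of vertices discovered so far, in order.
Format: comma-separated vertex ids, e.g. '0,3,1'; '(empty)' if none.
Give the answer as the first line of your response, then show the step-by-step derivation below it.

3,2,7,1,4,5

step 1: discover 3; path=3; order=3
step 2: discover 2; path=3>2; order=3,2
step 3: discover 7; path=3>2>7; order=3,2,7
step 4: discover 1; path=3>2>7>1; order=3,2,7,1
step 5: discover 4; path=3>4; order=3,2,7,1,4
step 6: discover 5; path=3>5; order=3,2,7,1,4,5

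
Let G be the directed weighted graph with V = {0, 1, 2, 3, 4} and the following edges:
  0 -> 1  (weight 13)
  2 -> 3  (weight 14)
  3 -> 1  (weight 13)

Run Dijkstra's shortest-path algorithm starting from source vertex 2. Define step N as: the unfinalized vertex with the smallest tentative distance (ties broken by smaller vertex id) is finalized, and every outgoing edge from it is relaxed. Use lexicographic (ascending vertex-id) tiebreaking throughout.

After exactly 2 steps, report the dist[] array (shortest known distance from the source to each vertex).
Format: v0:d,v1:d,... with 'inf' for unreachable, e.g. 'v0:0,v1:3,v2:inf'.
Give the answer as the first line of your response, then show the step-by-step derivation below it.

v0:inf,v1:27,v2:0,v3:14,v4:inf

step 1: dist = v0:inf,v1:inf,v2:0,v3:14,v4:inf
step 2: dist = v0:inf,v1:27,v2:0,v3:14,v4:inf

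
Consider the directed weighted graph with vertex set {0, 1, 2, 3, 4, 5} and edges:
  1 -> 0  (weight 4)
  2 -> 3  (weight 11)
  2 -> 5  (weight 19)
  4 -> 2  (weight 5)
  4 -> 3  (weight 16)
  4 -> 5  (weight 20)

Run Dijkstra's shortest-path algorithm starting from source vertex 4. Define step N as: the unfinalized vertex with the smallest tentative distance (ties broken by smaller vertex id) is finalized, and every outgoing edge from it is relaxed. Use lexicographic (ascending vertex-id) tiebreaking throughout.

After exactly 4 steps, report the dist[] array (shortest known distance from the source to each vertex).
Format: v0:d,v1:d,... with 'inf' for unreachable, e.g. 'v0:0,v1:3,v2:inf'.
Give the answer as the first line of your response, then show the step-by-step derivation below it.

v0:inf,v1:inf,v2:5,v3:16,v4:0,v5:20

step 1: dist = v0:inf,v1:inf,v2:5,v3:16,v4:0,v5:20
step 2: dist = v0:inf,v1:inf,v2:5,v3:16,v4:0,v5:20
step 3: dist = v0:inf,v1:inf,v2:5,v3:16,v4:0,v5:20
step 4: dist = v0:inf,v1:inf,v2:5,v3:16,v4:0,v5:20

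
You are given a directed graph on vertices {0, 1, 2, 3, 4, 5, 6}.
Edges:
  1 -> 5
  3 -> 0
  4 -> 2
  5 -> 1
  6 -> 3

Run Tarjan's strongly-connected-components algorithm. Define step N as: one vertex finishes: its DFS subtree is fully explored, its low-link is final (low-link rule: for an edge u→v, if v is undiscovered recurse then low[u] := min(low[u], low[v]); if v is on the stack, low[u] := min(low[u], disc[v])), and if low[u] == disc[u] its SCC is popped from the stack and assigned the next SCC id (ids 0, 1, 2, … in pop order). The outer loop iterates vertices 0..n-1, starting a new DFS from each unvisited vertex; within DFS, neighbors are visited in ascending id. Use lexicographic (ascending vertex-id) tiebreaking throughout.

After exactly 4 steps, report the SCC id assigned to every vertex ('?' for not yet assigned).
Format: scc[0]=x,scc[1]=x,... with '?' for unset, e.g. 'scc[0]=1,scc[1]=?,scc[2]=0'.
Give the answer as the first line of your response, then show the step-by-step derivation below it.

scc[0]=0,scc[1]=1,scc[2]=2,scc[3]=?,scc[4]=?,scc[5]=1,scc[6]=?

step 1: low=(low[0]=0,low[1]=?,low[2]=?,low[3]=?,low[4]=?,low[5]=?,low[6]=?); scc=(scc[0]=0,scc[1]=?,scc[2]=?,scc[3]=?,scc[4]=?,scc[5]=?,scc[6]=?)
step 2: low=(low[0]=0,low[1]=1,low[2]=?,low[3]=?,low[4]=?,low[5]=1,low[6]=?); scc=(scc[0]=0,scc[1]=?,scc[2]=?,scc[3]=?,scc[4]=?,scc[5]=?,scc[6]=?)
step 3: low=(low[0]=0,low[1]=1,low[2]=?,low[3]=?,low[4]=?,low[5]=1,low[6]=?); scc=(scc[0]=0,scc[1]=1,scc[2]=?,scc[3]=?,scc[4]=?,scc[5]=1,scc[6]=?)
step 4: low=(low[0]=0,low[1]=1,low[2]=3,low[3]=?,low[4]=?,low[5]=1,low[6]=?); scc=(scc[0]=0,scc[1]=1,scc[2]=2,scc[3]=?,scc[4]=?,scc[5]=1,scc[6]=?)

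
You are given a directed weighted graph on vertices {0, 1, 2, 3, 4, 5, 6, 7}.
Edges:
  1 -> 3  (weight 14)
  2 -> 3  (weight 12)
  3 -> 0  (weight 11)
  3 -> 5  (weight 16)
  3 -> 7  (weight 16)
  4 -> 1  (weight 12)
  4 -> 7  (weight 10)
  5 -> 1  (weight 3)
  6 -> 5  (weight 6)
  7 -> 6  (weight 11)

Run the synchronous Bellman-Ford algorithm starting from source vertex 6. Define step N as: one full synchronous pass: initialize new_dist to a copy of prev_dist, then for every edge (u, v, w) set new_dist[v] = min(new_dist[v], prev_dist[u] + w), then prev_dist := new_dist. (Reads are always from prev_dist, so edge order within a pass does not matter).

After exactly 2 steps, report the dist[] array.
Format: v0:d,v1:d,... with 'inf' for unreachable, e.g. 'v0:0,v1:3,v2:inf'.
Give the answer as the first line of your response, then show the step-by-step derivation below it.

v0:inf,v1:9,v2:inf,v3:inf,v4:inf,v5:6,v6:0,v7:inf

step 1: dist = v0:inf,v1:inf,v2:inf,v3:inf,v4:inf,v5:6,v6:0,v7:inf
step 2: dist = v0:inf,v1:9,v2:inf,v3:inf,v4:inf,v5:6,v6:0,v7:inf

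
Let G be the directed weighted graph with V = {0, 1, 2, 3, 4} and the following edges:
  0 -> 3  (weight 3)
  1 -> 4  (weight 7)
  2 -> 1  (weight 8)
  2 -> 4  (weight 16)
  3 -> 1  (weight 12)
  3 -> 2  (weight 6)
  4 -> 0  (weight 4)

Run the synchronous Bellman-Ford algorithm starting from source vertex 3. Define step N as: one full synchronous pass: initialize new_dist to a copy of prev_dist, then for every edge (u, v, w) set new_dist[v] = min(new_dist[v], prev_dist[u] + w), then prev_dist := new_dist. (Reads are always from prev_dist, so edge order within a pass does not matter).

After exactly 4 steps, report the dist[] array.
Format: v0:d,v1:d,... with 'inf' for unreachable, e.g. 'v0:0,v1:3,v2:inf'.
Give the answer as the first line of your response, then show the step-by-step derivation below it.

v0:23,v1:12,v2:6,v3:0,v4:19

step 1: dist = v0:inf,v1:12,v2:6,v3:0,v4:inf
step 2: dist = v0:inf,v1:12,v2:6,v3:0,v4:19
step 3: dist = v0:23,v1:12,v2:6,v3:0,v4:19
step 4: dist = v0:23,v1:12,v2:6,v3:0,v4:19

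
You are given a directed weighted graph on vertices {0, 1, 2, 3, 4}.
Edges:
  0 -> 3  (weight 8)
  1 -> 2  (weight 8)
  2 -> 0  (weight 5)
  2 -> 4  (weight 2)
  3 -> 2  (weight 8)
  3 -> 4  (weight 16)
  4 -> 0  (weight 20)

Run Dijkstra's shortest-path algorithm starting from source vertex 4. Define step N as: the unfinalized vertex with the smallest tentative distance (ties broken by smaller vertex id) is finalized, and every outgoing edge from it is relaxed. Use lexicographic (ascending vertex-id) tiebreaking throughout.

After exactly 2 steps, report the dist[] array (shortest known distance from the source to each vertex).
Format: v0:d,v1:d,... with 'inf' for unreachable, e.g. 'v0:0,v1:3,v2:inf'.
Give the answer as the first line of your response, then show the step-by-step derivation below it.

v0:20,v1:inf,v2:inf,v3:28,v4:0

step 1: dist = v0:20,v1:inf,v2:inf,v3:inf,v4:0
step 2: dist = v0:20,v1:inf,v2:inf,v3:28,v4:0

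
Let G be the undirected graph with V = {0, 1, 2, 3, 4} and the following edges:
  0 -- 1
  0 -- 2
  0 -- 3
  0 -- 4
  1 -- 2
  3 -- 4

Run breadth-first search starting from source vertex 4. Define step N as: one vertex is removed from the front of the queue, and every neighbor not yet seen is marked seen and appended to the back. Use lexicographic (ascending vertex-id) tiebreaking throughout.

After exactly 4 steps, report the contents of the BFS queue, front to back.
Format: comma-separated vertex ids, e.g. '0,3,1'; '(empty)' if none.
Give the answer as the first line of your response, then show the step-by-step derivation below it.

2

step 1: dequeue 4; queue=[0,3]; order=4
step 2: dequeue 0; queue=[3,1,2]; order=4,0
step 3: dequeue 3; queue=[1,2]; order=4,0,3
step 4: dequeue 1; queue=[2]; order=4,0,3,1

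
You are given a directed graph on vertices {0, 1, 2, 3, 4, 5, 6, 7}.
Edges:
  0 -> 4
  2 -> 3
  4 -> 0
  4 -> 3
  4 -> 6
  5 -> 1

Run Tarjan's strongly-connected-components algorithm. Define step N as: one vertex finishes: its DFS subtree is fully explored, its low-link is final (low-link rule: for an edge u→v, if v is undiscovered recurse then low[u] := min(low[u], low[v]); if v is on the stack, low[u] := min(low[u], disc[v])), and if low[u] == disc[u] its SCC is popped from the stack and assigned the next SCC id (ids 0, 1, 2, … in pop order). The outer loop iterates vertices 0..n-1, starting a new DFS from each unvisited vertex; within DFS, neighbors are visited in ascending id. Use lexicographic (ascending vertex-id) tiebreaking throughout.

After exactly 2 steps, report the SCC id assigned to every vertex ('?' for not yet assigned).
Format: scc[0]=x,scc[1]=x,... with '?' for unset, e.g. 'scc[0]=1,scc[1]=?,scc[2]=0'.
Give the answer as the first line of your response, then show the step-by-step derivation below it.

scc[0]=?,scc[1]=?,scc[2]=?,scc[3]=0,scc[4]=?,scc[5]=?,scc[6]=1,scc[7]=?

step 1: low=(low[0]=0,low[1]=?,low[2]=?,low[3]=2,low[4]=0,low[5]=?,low[6]=?,low[7]=?); scc=(scc[0]=?,scc[1]=?,scc[2]=?,scc[3]=0,scc[4]=?,scc[5]=?,scc[6]=?,scc[7]=?)
step 2: low=(low[0]=0,low[1]=?,low[2]=?,low[3]=2,low[4]=0,low[5]=?,low[6]=3,low[7]=?); scc=(scc[0]=?,scc[1]=?,scc[2]=?,scc[3]=0,scc[4]=?,scc[5]=?,scc[6]=1,scc[7]=?)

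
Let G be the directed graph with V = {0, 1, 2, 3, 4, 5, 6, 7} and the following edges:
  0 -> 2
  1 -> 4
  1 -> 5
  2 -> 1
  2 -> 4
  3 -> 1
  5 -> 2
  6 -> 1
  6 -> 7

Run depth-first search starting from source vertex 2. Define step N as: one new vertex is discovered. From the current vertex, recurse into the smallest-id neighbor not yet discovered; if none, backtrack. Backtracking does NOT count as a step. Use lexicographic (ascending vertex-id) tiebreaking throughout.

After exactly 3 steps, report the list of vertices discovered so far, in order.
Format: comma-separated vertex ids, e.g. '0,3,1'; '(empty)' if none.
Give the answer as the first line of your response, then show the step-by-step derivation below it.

2,1,4

step 1: discover 2; path=2; order=2
step 2: discover 1; path=2>1; order=2,1
step 3: discover 4; path=2>1>4; order=2,1,4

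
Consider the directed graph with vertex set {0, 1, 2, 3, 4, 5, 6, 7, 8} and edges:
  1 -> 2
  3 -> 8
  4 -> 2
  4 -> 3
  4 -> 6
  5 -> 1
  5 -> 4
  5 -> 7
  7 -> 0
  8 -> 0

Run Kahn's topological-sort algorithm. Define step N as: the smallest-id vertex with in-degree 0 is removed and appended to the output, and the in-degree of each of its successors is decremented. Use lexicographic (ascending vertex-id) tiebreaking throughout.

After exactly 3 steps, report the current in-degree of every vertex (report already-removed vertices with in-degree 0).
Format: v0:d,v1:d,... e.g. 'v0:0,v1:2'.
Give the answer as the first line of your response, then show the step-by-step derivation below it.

v0:2,v1:0,v2:0,v3:0,v4:0,v5:0,v6:0,v7:0,v8:1

step 1: output 5; order=[5]; indeg=(2,0,2,1,0,0,1,0,1)
step 2: output 1; order=[5,1]; indeg=(2,0,1,1,0,0,1,0,1)
step 3: output 4; order=[5,1,4]; indeg=(2,0,0,0,0,0,0,0,1)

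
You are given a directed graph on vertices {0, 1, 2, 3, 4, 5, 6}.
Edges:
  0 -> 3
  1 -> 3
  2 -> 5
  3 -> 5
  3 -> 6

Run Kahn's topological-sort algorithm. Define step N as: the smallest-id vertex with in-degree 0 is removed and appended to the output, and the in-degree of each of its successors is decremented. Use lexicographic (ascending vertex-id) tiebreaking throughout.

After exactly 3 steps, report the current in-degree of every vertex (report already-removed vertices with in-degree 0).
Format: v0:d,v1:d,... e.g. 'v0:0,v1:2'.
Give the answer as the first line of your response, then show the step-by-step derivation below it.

v0:0,v1:0,v2:0,v3:0,v4:0,v5:1,v6:1

step 1: output 0; order=[0]; indeg=(0,0,0,1,0,2,1)
step 2: output 1; order=[0,1]; indeg=(0,0,0,0,0,2,1)
step 3: output 2; order=[0,1,2]; indeg=(0,0,0,0,0,1,1)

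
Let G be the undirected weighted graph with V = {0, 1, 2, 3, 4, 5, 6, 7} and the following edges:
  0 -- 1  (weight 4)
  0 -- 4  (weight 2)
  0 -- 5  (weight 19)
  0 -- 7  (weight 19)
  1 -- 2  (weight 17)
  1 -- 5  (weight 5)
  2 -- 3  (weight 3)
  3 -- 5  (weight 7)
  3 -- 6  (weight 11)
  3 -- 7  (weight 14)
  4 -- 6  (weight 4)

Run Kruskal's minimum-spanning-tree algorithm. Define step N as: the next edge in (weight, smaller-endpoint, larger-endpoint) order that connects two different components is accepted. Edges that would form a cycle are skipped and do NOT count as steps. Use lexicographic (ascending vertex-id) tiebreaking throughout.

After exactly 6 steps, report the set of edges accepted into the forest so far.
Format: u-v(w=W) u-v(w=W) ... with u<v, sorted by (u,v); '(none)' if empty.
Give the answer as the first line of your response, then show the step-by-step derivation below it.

0-1(w=4) 0-4(w=2) 1-5(w=5) 2-3(w=3) 3-5(w=7) 4-6(w=4)

step 1: add edge 0-4 (w=2); MST = {0-4(w=2)}
step 2: add edge 2-3 (w=3); MST = {0-4(w=2) 2-3(w=3)}
step 3: add edge 0-1 (w=4); MST = {0-1(w=4) 0-4(w=2) 2-3(w=3)}
step 4: add edge 4-6 (w=4); MST = {0-1(w=4) 0-4(w=2) 2-3(w=3) 4-6(w=4)}
step 5: add edge 1-5 (w=5); MST = {0-1(w=4) 0-4(w=2) 1-5(w=5) 2-3(w=3) 4-6(w=4)}
step 6: add edge 3-5 (w=7); MST = {0-1(w=4) 0-4(w=2) 1-5(w=5) 2-3(w=3) 3-5(w=7) 4-6(w=4)}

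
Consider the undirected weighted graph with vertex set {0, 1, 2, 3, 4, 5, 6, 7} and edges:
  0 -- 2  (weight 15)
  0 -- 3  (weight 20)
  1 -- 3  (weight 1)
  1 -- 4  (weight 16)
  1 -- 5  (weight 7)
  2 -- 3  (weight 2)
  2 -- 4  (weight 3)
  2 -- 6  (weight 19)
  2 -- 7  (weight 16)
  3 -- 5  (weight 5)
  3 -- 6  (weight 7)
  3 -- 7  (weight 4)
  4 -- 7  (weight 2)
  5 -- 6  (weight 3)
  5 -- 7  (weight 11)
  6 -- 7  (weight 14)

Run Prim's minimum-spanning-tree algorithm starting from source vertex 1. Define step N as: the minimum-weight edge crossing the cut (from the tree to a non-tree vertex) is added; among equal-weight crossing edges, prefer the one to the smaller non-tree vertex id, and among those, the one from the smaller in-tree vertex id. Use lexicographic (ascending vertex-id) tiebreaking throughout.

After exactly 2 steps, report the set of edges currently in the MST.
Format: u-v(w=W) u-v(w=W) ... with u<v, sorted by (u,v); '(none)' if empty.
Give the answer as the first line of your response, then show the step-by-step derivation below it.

1-3(w=1) 2-3(w=2)

step 1: add edge 1-3 (w=1); MST = {1-3(w=1)}
step 2: add edge 2-3 (w=2); MST = {1-3(w=1) 2-3(w=2)}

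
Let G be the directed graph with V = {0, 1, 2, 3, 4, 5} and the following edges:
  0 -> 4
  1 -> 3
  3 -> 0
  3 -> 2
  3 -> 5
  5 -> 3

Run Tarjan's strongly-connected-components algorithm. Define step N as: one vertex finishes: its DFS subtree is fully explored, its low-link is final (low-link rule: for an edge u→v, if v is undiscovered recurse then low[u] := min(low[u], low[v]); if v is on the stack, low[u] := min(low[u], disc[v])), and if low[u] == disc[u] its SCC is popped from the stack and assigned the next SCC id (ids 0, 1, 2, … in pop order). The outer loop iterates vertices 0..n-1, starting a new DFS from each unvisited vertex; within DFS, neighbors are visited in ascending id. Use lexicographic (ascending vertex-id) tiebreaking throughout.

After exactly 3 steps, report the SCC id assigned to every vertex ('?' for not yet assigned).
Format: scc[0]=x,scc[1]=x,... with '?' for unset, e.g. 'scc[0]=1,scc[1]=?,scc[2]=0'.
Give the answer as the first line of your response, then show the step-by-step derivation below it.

scc[0]=1,scc[1]=?,scc[2]=2,scc[3]=?,scc[4]=0,scc[5]=?

step 1: low=(low[0]=0,low[1]=?,low[2]=?,low[3]=?,low[4]=1,low[5]=?); scc=(scc[0]=?,scc[1]=?,scc[2]=?,scc[3]=?,scc[4]=0,scc[5]=?)
step 2: low=(low[0]=0,low[1]=?,low[2]=?,low[3]=?,low[4]=1,low[5]=?); scc=(scc[0]=1,scc[1]=?,scc[2]=?,scc[3]=?,scc[4]=0,scc[5]=?)
step 3: low=(low[0]=0,low[1]=2,low[2]=4,low[3]=3,low[4]=1,low[5]=?); scc=(scc[0]=1,scc[1]=?,scc[2]=2,scc[3]=?,scc[4]=0,scc[5]=?)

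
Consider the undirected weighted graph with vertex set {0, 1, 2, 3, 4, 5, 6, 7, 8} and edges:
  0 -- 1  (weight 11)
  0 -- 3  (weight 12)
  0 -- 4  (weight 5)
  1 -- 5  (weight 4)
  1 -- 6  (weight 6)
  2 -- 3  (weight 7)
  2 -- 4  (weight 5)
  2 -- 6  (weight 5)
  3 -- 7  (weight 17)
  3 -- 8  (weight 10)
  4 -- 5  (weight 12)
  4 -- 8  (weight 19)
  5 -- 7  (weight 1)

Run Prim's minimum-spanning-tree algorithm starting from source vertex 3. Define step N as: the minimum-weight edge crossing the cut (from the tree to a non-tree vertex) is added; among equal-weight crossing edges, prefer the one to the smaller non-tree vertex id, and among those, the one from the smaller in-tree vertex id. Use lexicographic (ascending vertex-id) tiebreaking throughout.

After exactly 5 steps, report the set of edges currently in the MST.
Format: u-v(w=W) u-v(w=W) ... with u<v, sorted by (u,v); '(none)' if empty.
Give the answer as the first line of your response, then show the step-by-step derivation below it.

0-4(w=5) 1-6(w=6) 2-3(w=7) 2-4(w=5) 2-6(w=5)

step 1: add edge 2-3 (w=7); MST = {2-3(w=7)}
step 2: add edge 2-4 (w=5); MST = {2-3(w=7) 2-4(w=5)}
step 3: add edge 0-4 (w=5); MST = {0-4(w=5) 2-3(w=7) 2-4(w=5)}
step 4: add edge 2-6 (w=5); MST = {0-4(w=5) 2-3(w=7) 2-4(w=5) 2-6(w=5)}
step 5: add edge 1-6 (w=6); MST = {0-4(w=5) 1-6(w=6) 2-3(w=7) 2-4(w=5) 2-6(w=5)}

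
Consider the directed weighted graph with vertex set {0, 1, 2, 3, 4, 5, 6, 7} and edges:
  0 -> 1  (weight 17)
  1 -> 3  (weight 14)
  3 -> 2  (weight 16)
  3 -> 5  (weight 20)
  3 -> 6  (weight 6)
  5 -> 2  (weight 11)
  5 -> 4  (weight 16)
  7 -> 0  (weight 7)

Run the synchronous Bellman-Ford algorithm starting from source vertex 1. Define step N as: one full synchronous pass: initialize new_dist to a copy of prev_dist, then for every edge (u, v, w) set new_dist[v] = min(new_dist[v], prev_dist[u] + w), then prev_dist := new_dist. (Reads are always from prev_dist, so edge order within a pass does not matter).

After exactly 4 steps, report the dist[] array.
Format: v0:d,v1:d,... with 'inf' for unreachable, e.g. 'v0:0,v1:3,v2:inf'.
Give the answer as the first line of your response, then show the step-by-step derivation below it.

v0:inf,v1:0,v2:30,v3:14,v4:50,v5:34,v6:20,v7:inf

step 1: dist = v0:inf,v1:0,v2:inf,v3:14,v4:inf,v5:inf,v6:inf,v7:inf
step 2: dist = v0:inf,v1:0,v2:30,v3:14,v4:inf,v5:34,v6:20,v7:inf
step 3: dist = v0:inf,v1:0,v2:30,v3:14,v4:50,v5:34,v6:20,v7:inf
step 4: dist = v0:inf,v1:0,v2:30,v3:14,v4:50,v5:34,v6:20,v7:inf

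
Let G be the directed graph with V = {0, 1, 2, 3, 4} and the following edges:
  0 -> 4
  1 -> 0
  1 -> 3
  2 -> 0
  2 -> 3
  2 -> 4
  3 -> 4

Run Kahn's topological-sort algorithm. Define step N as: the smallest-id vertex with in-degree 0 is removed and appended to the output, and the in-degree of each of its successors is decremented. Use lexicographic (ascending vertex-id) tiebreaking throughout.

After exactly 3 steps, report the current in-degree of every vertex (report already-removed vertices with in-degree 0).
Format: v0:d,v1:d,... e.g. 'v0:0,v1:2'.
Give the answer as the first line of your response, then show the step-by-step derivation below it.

v0:0,v1:0,v2:0,v3:0,v4:1

step 1: output 1; order=[1]; indeg=(1,0,0,1,3)
step 2: output 2; order=[1,2]; indeg=(0,0,0,0,2)
step 3: output 0; order=[1,2,0]; indeg=(0,0,0,0,1)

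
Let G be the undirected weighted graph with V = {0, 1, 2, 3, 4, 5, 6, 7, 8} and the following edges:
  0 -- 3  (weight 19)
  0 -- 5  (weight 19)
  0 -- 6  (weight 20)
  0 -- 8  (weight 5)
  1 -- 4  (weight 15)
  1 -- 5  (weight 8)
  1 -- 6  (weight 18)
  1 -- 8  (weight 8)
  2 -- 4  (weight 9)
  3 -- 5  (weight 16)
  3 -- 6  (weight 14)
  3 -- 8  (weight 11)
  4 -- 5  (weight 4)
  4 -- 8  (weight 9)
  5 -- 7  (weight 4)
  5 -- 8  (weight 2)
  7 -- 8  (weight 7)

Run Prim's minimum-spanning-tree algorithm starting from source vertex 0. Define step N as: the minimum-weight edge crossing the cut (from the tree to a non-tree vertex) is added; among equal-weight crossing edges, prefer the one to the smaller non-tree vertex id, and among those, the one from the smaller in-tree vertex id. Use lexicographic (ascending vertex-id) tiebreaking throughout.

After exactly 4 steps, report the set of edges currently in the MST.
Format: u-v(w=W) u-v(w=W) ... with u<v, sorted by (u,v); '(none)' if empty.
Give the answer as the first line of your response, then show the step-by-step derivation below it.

0-8(w=5) 4-5(w=4) 5-7(w=4) 5-8(w=2)

step 1: add edge 0-8 (w=5); MST = {0-8(w=5)}
step 2: add edge 5-8 (w=2); MST = {0-8(w=5) 5-8(w=2)}
step 3: add edge 4-5 (w=4); MST = {0-8(w=5) 4-5(w=4) 5-8(w=2)}
step 4: add edge 5-7 (w=4); MST = {0-8(w=5) 4-5(w=4) 5-7(w=4) 5-8(w=2)}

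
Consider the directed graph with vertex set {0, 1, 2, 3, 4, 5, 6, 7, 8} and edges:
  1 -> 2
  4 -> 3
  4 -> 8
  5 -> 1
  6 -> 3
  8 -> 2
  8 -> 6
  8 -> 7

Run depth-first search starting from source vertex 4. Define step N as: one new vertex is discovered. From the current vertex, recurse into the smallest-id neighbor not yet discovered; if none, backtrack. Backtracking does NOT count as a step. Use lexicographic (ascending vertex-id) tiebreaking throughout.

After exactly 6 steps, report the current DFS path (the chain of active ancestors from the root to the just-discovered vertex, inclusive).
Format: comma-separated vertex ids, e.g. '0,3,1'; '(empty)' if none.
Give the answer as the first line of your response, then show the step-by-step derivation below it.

4,8,7

step 1: discover 4; path=4; order=4
step 2: discover 3; path=4>3; order=4,3
step 3: discover 8; path=4>8; order=4,3,8
step 4: discover 2; path=4>8>2; order=4,3,8,2
step 5: discover 6; path=4>8>6; order=4,3,8,2,6
step 6: discover 7; path=4>8>7; order=4,3,8,2,6,7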